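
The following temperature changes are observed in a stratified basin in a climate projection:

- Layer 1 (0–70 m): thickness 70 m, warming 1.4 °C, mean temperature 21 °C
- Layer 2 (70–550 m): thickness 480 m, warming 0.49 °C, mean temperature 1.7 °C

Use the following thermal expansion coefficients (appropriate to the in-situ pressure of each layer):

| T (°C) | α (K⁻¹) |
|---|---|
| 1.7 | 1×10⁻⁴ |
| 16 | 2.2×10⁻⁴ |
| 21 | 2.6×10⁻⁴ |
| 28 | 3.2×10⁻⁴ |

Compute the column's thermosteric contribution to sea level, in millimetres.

Layer 1 at 21 °C → α = 2.6×10⁻⁴ K⁻¹
Layer 2 at 1.7 °C → α = 1×10⁻⁴ K⁻¹
Layer 1: 1.4 × 70 × 2.6×10⁻⁴ = 0.02548 m
Layer 2: 480 × 0.49 × 1×10⁻⁴ = 0.02352 m
Δh = 0.02548 + 0.02352 = 0.04900 m ≈ 49.0 mm

Δh ≈ 49.0 mm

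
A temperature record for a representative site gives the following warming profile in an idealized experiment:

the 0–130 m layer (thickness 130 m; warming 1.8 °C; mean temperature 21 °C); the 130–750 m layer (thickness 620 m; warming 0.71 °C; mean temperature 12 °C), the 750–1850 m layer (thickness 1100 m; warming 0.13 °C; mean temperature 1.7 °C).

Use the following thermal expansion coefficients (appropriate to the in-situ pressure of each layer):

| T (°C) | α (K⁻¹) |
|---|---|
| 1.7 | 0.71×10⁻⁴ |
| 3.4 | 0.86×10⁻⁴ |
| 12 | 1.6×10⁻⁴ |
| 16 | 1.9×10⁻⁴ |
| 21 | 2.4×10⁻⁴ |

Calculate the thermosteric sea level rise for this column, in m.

Layer 1 at 21 °C → α = 2.4×10⁻⁴ K⁻¹
Layer 2 at 12 °C → α = 1.6×10⁻⁴ K⁻¹
Layer 3 at 1.7 °C → α = 0.71×10⁻⁴ K⁻¹
Layer 1: 1.8 × 2.4×10⁻⁴ × 130 = 0.05616 m
Layer 2: 620 × 0.71 × 1.6×10⁻⁴ = 0.070432 m
750–1850 m: 1100 × 0.71×10⁻⁴ × 0.13 = 0.010153 m
Δh = 0.05616 + 0.070432 + 0.010153 = 0.136745 m

0.137 m of thermosteric rise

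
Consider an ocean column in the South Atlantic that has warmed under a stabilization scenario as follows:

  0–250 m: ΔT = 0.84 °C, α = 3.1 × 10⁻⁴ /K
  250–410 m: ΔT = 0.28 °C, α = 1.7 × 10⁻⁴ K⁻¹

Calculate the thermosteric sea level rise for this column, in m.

3.1×10⁻⁴ × 250 × 0.84 = 0.06510 m
Layer 2: 0.28 × 160 × 1.7×10⁻⁴ = 0.007616 m
Δh = 0.06510 + 0.007616 = 0.072716 m

Δh = 0.0727 m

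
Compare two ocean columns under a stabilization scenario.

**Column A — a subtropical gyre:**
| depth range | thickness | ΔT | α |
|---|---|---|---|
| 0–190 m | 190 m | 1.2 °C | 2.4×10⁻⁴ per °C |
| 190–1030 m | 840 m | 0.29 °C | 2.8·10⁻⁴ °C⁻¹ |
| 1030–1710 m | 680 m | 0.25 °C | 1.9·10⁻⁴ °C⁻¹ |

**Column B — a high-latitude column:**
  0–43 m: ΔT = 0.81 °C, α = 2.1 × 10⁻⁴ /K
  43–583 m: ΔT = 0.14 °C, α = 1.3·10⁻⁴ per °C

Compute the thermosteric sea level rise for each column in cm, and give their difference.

A 0–190 m: 190 × 2.4×10⁻⁴ × 1.2 = 0.05472 m
A Layer 2: 0.29 × 2.8×10⁻⁴ × 840 = 0.068208 m
A Layer 3: 1.9×10⁻⁴ × 0.25 × 680 = 0.03230 m
A total: 0.155228 m
B Layer 1: 43 × 2.1×10⁻⁴ × 0.81 = 0.0073143 m
B 43–583 m: 0.14 × 1.3×10⁻⁴ × 540 = 0.009828 m
B total: 0.0171423 m
Difference: 0.155228 − 0.0171423 = 0.1380857 m

A: 15.5 cm; B: 1.71 cm; difference 13.8 cm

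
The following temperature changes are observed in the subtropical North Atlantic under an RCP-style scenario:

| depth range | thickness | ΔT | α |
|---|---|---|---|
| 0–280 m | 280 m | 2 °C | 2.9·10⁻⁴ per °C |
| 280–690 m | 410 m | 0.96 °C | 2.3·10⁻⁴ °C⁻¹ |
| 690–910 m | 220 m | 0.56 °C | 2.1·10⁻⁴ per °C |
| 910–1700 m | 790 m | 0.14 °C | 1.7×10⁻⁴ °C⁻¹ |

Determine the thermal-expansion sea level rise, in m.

0.30 m of thermosteric rise

Layer 1: 280 × 2 × 2.9×10⁻⁴ = 0.16240 m
2.3×10⁻⁴ × 0.96 × 410 = 0.090528 m
Layer 3: 2.1×10⁻⁴ × 220 × 0.56 = 0.025872 m
910–1700 m: 790 × 1.7×10⁻⁴ × 0.14 = 0.018802 m
Δh = 0.16240 + 0.090528 + 0.025872 + 0.018802 = 0.297602 m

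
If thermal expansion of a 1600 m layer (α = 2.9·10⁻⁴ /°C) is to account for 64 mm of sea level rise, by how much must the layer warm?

ΔT ≈ 0.138 °C

ΔT = Δh/(αH) = 0.064 / (2.9×10⁻⁴ × 1600) ≈ 0.1379 °C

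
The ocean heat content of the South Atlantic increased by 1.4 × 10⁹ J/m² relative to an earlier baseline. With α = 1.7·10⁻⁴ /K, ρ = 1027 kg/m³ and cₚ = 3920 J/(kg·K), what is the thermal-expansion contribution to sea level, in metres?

Δh = αQ/(ρcₚ) = 1.7×10⁻⁴ × 1.4×10⁹ / (1027 × 3920) ≈ 0.059118 m

0.0591 m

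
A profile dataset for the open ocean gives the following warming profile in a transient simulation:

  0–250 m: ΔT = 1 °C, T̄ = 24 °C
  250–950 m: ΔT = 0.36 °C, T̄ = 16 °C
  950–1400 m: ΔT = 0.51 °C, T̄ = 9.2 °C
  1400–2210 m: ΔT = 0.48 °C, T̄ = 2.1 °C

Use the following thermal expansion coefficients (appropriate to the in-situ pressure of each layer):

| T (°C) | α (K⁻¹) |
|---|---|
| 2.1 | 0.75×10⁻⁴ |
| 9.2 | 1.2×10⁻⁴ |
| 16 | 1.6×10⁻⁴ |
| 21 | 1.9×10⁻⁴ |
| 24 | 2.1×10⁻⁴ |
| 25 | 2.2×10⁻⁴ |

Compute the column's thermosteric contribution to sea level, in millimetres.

Layer 1 at 24 °C → α = 2.1×10⁻⁴ K⁻¹
Layer 2 at 16 °C → α = 1.6×10⁻⁴ K⁻¹
Layer 3 at 9.2 °C → α = 1.2×10⁻⁴ K⁻¹
Layer 4 at 2.1 °C → α = 0.75×10⁻⁴ K⁻¹
1 × 2.1×10⁻⁴ × 250 = 0.05250 m
Layer 2: 700 × 0.36 × 1.6×10⁻⁴ = 0.04032 m
Layer 3: 450 × 1.2×10⁻⁴ × 0.51 = 0.02754 m
Layer 4: 0.48 × 0.75×10⁻⁴ × 810 = 0.02916 m
Δh = 0.05250 + 0.04032 + 0.02754 + 0.02916 = 0.14952 m ≈ 150 mm

Δh ≈ 150 mm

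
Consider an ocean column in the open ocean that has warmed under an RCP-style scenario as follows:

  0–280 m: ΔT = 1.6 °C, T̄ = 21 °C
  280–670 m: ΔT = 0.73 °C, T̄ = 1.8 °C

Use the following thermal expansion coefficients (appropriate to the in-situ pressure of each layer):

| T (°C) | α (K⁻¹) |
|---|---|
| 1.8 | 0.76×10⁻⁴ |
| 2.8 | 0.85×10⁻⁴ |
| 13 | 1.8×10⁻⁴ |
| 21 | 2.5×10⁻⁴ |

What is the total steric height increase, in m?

Layer 1 at 21 °C → α = 2.5×10⁻⁴ K⁻¹
Layer 2 at 1.8 °C → α = 0.76×10⁻⁴ K⁻¹
Layer 1: 280 × 2.5×10⁻⁴ × 1.6 = 0.11200 m
Layer 2: 0.73 × 390 × 0.76×10⁻⁴ = 0.0216372 m
Δh = 0.11200 + 0.0216372 = 0.1336372 m ≈ 0.134 m

Δh = 0.134 m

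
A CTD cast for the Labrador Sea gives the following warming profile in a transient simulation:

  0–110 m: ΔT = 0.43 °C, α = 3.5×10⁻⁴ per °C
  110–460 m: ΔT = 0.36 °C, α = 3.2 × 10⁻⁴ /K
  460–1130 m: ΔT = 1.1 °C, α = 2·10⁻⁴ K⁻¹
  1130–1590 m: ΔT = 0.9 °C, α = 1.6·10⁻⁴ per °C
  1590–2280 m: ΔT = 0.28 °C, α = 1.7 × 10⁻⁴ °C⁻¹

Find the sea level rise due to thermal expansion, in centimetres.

0.43 × 110 × 3.5×10⁻⁴ = 0.016555 m
110–460 m: 0.36 × 350 × 3.2×10⁻⁴ = 0.04032 m
460–1130 m: 670 × 1.1 × 2×10⁻⁴ = 0.14740 m
1.6×10⁻⁴ × 0.9 × 460 = 0.06624 m
Layer 5: 1.7×10⁻⁴ × 690 × 0.28 = 0.032844 m
Δh = 0.016555 + 0.04032 + 0.14740 + 0.06624 + 0.032844 = 0.303359 m

Δh ≈ 30 cm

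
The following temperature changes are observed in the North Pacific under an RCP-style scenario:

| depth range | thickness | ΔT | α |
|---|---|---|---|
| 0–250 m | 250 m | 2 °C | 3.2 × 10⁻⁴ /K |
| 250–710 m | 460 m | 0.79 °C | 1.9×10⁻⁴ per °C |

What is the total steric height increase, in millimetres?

229 mm of thermosteric rise

Layer 1: 250 × 2 × 3.2×10⁻⁴ = 0.16000 m
Layer 2: 1.9×10⁻⁴ × 460 × 0.79 = 0.069046 m
Δh = 0.16000 + 0.069046 = 0.229046 m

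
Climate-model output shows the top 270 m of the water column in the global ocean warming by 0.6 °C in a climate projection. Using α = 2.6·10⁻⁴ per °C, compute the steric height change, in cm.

Δh = αΔT·H = 2.6×10⁻⁴ × 0.6 × 270 = 0.04212 m

Δh = 4.21 cm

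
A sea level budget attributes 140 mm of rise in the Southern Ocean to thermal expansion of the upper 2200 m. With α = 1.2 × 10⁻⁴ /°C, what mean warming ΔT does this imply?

ΔT = Δh/(αH) = 0.14 / (1.2×10⁻⁴ × 2200) ≈ 0.5303 °C

about 0.530 °C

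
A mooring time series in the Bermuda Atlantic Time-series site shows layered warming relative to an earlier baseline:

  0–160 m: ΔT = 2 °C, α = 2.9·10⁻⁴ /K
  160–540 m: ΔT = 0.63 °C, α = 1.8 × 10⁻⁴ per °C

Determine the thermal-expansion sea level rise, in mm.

about 136 mm

0–160 m: 2.9×10⁻⁴ × 160 × 2 = 0.09280 m
Layer 2: 380 × 0.63 × 1.8×10⁻⁴ = 0.043092 m
Δh = 0.09280 + 0.043092 = 0.135892 m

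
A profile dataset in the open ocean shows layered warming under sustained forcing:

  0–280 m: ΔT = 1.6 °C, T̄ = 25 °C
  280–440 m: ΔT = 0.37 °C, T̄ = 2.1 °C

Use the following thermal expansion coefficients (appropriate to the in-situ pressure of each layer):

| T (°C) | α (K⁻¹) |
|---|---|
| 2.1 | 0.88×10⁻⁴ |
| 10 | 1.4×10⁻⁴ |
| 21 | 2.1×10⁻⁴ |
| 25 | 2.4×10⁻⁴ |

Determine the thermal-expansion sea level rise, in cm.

11.3 cm of thermosteric rise

Layer 1 at 25 °C → α = 2.4×10⁻⁴ K⁻¹
Layer 2 at 2.1 °C → α = 0.88×10⁻⁴ K⁻¹
0–280 m: 2.4×10⁻⁴ × 280 × 1.6 = 0.10752 m
0.37 × 0.88×10⁻⁴ × 160 = 0.0052096 m
Δh = 0.10752 + 0.0052096 = 0.1127296 m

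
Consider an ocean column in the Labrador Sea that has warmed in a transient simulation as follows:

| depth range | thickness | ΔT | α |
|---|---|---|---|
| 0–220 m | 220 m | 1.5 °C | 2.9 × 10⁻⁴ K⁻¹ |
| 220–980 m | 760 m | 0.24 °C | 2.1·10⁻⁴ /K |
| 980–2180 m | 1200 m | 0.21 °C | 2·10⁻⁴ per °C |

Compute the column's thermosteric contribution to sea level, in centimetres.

Layer 1: 220 × 1.5 × 2.9×10⁻⁴ = 0.09570 m
220–980 m: 0.24 × 760 × 2.1×10⁻⁴ = 0.038304 m
Layer 3: 1200 × 0.21 × 2×10⁻⁴ = 0.05040 m
Δh = 0.09570 + 0.038304 + 0.05040 = 0.184404 m ≈ 18.4 cm

about 18.4 cm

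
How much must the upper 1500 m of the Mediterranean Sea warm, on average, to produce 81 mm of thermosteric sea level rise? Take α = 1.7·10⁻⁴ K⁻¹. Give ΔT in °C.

ΔT = Δh/(αH) = 0.081 / (1.7×10⁻⁴ × 1500) ≈ 0.3176 °C

ΔT ≈ 0.32 °C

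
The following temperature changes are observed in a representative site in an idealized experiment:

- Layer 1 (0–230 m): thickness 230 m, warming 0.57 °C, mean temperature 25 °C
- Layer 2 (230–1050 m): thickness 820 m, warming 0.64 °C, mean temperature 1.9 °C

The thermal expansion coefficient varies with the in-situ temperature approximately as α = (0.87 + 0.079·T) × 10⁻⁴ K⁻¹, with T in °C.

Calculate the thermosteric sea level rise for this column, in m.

Layer 1: α = (0.87 + 0.079×25)×10⁻⁴ = 2.845×10⁻⁴ K⁻¹
Layer 2: α = (0.87 + 0.079×1.9)×10⁻⁴ = 1.0201×10⁻⁴ K⁻¹
2.845×10⁻⁴ × 0.57 × 230 = 0.03729795 m
230–1050 m: 1.0201×10⁻⁴ × 820 × 0.64 = 0.053534848 m
Δh = 0.03729795 + 0.053534848 = 0.090832798 m

about 0.091 m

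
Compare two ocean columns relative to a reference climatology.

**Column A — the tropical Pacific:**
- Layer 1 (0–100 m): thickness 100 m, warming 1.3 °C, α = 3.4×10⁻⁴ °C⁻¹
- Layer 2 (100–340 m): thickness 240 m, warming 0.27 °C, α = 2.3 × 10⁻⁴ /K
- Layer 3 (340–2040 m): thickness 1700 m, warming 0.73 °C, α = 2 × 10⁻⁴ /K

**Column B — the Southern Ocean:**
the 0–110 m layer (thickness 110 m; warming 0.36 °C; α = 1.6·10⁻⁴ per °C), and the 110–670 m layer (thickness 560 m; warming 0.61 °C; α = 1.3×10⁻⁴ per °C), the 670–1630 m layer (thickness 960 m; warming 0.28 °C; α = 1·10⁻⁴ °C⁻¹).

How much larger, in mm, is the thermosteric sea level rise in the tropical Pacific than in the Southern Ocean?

A 100 × 3.4×10⁻⁴ × 1.3 = 0.04420 m
A Layer 2: 240 × 0.27 × 2.3×10⁻⁴ = 0.014904 m
A 0.73 × 1700 × 2×10⁻⁴ = 0.24820 m
A total: 0.307304 m
B 0–110 m: 1.6×10⁻⁴ × 110 × 0.36 = 0.006336 m
B Layer 2: 1.3×10⁻⁴ × 560 × 0.61 = 0.044408 m
B Layer 3: 1×10⁻⁴ × 0.28 × 960 = 0.02688 m
B total: 0.077624 m
Difference: 0.307304 − 0.077624 = 0.22968 m

Δh_A − Δh_B ≈ 230 mm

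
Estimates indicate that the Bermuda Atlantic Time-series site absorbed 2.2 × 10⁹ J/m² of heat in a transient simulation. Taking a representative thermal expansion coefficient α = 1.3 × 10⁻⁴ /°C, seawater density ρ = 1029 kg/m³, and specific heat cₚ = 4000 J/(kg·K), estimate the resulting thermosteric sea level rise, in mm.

Δh = αQ/(ρcₚ) = 1.3×10⁻⁴ × 2.2×10⁹ / (1029 × 4000) ≈ 0.069485 m

Δh = 69.5 mm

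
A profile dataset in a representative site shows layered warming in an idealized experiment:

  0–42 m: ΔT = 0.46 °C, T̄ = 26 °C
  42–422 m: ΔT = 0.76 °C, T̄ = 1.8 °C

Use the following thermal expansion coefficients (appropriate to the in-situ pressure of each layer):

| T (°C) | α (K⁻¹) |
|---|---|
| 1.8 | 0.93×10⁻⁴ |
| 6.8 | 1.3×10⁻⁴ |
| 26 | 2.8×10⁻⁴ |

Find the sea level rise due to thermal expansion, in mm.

Layer 1 at 26 °C → α = 2.8×10⁻⁴ K⁻¹
Layer 2 at 1.8 °C → α = 0.93×10⁻⁴ K⁻¹
2.8×10⁻⁴ × 0.46 × 42 = 0.0054096 m
380 × 0.93×10⁻⁴ × 0.76 = 0.0268584 m
Δh = 0.0054096 + 0.0268584 = 0.032268 m

32.3 mm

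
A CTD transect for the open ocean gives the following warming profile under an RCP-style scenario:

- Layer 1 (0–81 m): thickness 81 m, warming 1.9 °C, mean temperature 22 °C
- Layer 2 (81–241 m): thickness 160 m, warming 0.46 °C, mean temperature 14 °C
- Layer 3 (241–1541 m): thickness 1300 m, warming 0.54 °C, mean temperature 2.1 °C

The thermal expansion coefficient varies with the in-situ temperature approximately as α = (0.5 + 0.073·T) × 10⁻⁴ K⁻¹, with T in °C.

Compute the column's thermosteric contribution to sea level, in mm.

Layer 1: α = (0.5 + 0.073×22)×10⁻⁴ = 2.106×10⁻⁴ K⁻¹
Layer 2: α = (0.5 + 0.073×14)×10⁻⁴ = 1.522×10⁻⁴ K⁻¹
Layer 3: α = (0.5 + 0.073×2.1)×10⁻⁴ = 0.6533×10⁻⁴ K⁻¹
Layer 1: 1.9 × 2.106×10⁻⁴ × 81 = 0.03241134 m
Layer 2: 1.522×10⁻⁴ × 0.46 × 160 = 0.01120192 m
0.54 × 1300 × 0.6533×10⁻⁴ = 0.04586166 m
Δh = 0.03241134 + 0.01120192 + 0.04586166 = 0.08947492 m

about 89 mm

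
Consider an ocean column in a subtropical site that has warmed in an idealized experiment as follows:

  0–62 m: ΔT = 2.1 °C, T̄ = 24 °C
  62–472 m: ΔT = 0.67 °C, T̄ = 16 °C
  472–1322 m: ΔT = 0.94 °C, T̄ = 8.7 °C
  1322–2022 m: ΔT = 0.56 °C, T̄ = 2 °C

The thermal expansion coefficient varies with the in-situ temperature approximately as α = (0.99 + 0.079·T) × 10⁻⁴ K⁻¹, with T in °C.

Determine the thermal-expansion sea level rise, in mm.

Δh = 280 mm

Layer 1: α = (0.99 + 0.079×24)×10⁻⁴ = 2.886×10⁻⁴ K⁻¹
Layer 2: α = (0.99 + 0.079×16)×10⁻⁴ = 2.254×10⁻⁴ K⁻¹
Layer 3: α = (0.99 + 0.079×8.7)×10⁻⁴ = 1.6773×10⁻⁴ K⁻¹
Layer 4: α = (0.99 + 0.079×2)×10⁻⁴ = 1.148×10⁻⁴ K⁻¹
2.1 × 2.886×10⁻⁴ × 62 = 0.03757572 m
2.254×10⁻⁴ × 0.67 × 410 = 0.06191738 m
472–1322 m: 0.94 × 1.6773×10⁻⁴ × 850 = 0.13401627 m
1322–2022 m: 700 × 1.148×10⁻⁴ × 0.56 = 0.0450016 m
Δh = 0.03757572 + 0.06191738 + 0.13401627 + 0.0450016 = 0.27851097 m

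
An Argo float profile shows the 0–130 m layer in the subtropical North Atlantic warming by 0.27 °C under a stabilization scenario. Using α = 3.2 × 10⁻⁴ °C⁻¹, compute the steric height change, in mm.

Δh = αΔT·H = 3.2×10⁻⁴ × 0.27 × 130 = 0.011232 m

about 11.2 mm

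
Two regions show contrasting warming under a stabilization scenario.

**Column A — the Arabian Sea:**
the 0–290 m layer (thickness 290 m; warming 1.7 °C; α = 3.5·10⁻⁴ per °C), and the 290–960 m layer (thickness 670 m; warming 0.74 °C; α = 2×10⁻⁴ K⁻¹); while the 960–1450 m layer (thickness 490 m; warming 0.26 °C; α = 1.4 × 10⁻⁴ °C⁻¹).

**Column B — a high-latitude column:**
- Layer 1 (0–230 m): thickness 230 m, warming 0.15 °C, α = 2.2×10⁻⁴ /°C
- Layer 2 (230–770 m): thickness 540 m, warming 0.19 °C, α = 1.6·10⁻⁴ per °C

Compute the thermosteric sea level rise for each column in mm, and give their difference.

A: 290 mm; B: 24 mm; difference 270 mm

A 0–290 m: 290 × 3.5×10⁻⁴ × 1.7 = 0.17255 m
A 290–960 m: 0.74 × 670 × 2×10⁻⁴ = 0.09916 m
A 960–1450 m: 1.4×10⁻⁴ × 0.26 × 490 = 0.017836 m
A total: 0.289546 m
B Layer 1: 0.15 × 2.2×10⁻⁴ × 230 = 0.00759 m
B 230–770 m: 1.6×10⁻⁴ × 540 × 0.19 = 0.016416 m
B total: 0.024006 m
Difference: 0.289546 − 0.024006 = 0.26554 m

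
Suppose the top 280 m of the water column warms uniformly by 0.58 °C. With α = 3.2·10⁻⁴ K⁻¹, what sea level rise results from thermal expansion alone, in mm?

52.0 mm

Δh = αΔT·H = 3.2×10⁻⁴ × 0.58 × 280 = 0.051968 m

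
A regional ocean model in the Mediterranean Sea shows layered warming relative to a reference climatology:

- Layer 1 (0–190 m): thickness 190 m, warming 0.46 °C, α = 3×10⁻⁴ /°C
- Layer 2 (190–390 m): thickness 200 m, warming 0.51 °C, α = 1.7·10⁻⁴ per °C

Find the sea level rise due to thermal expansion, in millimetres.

0–190 m: 3×10⁻⁴ × 190 × 0.46 = 0.02622 m
Layer 2: 1.7×10⁻⁴ × 200 × 0.51 = 0.01734 m
Δh = 0.02622 + 0.01734 = 0.04356 m

about 43.6 mm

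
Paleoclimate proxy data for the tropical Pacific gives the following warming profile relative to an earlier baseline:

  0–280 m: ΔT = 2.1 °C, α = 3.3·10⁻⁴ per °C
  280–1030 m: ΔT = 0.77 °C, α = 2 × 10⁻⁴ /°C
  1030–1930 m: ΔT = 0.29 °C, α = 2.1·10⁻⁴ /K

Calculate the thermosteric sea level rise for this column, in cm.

about 36.4 cm

Layer 1: 2.1 × 280 × 3.3×10⁻⁴ = 0.19404 m
280–1030 m: 750 × 2×10⁻⁴ × 0.77 = 0.11550 m
1030–1930 m: 0.29 × 2.1×10⁻⁴ × 900 = 0.05481 m
Δh = 0.19404 + 0.11550 + 0.05481 = 0.36435 m ≈ 36.4 cm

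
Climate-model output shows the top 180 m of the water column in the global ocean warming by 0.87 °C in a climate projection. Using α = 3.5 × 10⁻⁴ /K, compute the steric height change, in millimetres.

Δh ≈ 55 mm

Δh = αΔT·H = 3.5×10⁻⁴ × 0.87 × 180 = 0.05481 m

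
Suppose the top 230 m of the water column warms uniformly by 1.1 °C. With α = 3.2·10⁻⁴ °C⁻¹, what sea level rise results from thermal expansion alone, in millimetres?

Δh = αΔT·H = 3.2×10⁻⁴ × 1.1 × 230 = 0.08096 m

Δh = 81 mm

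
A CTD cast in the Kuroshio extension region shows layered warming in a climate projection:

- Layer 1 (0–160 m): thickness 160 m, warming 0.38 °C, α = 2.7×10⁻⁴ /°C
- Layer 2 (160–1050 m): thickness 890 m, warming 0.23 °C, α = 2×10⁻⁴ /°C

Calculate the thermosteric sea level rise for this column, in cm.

5.7 cm

0–160 m: 0.38 × 2.7×10⁻⁴ × 160 = 0.016416 m
Layer 2: 0.23 × 890 × 2×10⁻⁴ = 0.04094 m
Δh = 0.016416 + 0.04094 = 0.057356 m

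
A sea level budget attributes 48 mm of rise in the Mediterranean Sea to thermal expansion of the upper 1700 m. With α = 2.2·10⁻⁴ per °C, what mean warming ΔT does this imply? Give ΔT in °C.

0.128 °C

ΔT = Δh/(αH) = 0.048 / (2.2×10⁻⁴ × 1700) ≈ 0.1283 °C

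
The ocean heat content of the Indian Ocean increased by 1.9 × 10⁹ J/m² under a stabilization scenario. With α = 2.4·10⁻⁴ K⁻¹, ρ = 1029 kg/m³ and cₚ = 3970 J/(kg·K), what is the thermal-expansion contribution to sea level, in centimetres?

Δh = αQ/(ρcₚ) = 2.4×10⁻⁴ × 1.9×10⁹ / (1029 × 3970) ≈ 0.11162 m

Δh = 11 cm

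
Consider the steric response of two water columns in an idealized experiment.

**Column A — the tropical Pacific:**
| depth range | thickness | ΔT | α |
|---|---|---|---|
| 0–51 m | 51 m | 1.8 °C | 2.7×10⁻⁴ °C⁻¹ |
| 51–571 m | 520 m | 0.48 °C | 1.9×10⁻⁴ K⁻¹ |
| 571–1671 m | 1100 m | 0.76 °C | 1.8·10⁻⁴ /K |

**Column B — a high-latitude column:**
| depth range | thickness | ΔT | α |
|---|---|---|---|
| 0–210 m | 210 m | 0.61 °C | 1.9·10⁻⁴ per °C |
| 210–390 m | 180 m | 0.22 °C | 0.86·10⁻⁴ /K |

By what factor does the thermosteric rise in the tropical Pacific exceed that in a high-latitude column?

a factor of 8.03

A Layer 1: 2.7×10⁻⁴ × 51 × 1.8 = 0.024786 m
A 51–571 m: 0.48 × 520 × 1.9×10⁻⁴ = 0.047424 m
A 0.76 × 1.8×10⁻⁴ × 1100 = 0.15048 m
A total: 0.22269 m
B Layer 1: 1.9×10⁻⁴ × 0.61 × 210 = 0.024339 m
B 0.22 × 0.86×10⁻⁴ × 180 = 0.0034056 m
B total: 0.0277446 m
Ratio: 0.22269 / 0.0277446 ≈ 8.026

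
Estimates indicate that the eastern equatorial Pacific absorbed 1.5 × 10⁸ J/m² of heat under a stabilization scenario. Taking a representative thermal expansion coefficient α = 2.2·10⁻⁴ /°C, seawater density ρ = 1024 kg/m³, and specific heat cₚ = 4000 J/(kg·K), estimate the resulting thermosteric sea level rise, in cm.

Δh = αQ/(ρcₚ) = 2.2×10⁻⁴ × 1.5×10⁸ / (1024 × 4000) ≈ 0.0080566 m

Δh = 0.81 cm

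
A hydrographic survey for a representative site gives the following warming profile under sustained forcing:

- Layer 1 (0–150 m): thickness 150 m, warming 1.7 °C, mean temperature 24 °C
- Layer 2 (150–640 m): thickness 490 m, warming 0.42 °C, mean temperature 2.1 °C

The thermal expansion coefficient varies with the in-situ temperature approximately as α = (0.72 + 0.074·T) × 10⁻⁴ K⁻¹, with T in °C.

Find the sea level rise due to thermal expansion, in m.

Δh ≈ 0.082 m

Layer 1: α = (0.72 + 0.074×24)×10⁻⁴ = 2.496×10⁻⁴ K⁻¹
Layer 2: α = (0.72 + 0.074×2.1)×10⁻⁴ = 0.8754×10⁻⁴ K⁻¹
0–150 m: 1.7 × 150 × 2.496×10⁻⁴ = 0.063648 m
150–640 m: 490 × 0.8754×10⁻⁴ × 0.42 = 0.018015732 m
Δh = 0.063648 + 0.018015732 = 0.081663732 m ≈ 0.082 m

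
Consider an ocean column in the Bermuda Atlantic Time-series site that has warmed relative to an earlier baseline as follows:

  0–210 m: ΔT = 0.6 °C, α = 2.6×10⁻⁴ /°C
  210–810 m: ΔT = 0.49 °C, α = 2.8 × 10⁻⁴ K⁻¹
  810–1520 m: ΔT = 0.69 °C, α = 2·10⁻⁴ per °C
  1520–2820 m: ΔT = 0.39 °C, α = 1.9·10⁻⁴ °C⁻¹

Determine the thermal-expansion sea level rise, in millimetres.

2.6×10⁻⁴ × 0.6 × 210 = 0.03276 m
Layer 2: 2.8×10⁻⁴ × 600 × 0.49 = 0.08232 m
2×10⁻⁴ × 710 × 0.69 = 0.09798 m
Layer 4: 1300 × 0.39 × 1.9×10⁻⁴ = 0.09633 m
Δh = 0.03276 + 0.08232 + 0.09798 + 0.09633 = 0.30939 m

309 mm of thermosteric rise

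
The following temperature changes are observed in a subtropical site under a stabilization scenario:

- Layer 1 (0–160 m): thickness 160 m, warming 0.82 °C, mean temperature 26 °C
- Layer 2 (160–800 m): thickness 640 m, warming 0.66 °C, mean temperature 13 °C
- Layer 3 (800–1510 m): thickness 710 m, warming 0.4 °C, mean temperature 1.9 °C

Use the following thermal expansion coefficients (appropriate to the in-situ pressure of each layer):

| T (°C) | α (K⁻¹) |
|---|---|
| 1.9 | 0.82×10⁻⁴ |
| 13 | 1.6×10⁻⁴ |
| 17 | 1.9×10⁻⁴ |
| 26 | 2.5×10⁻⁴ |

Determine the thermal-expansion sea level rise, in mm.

Δh = 124 mm

Layer 1 at 26 °C → α = 2.5×10⁻⁴ K⁻¹
Layer 2 at 13 °C → α = 1.6×10⁻⁴ K⁻¹
Layer 3 at 1.9 °C → α = 0.82×10⁻⁴ K⁻¹
0–160 m: 0.82 × 2.5×10⁻⁴ × 160 = 0.03280 m
Layer 2: 640 × 0.66 × 1.6×10⁻⁴ = 0.067584 m
0.82×10⁻⁴ × 710 × 0.4 = 0.023288 m
Δh = 0.03280 + 0.067584 + 0.023288 = 0.123672 m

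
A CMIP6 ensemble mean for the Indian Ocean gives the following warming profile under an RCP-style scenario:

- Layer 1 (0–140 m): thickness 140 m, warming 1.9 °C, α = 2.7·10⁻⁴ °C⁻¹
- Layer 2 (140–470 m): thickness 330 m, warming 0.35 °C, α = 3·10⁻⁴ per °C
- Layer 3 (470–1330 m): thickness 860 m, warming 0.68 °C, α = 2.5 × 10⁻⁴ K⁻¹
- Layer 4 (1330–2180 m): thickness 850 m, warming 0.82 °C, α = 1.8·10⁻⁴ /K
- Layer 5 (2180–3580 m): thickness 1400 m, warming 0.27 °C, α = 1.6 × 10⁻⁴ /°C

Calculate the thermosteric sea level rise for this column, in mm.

0–140 m: 140 × 1.9 × 2.7×10⁻⁴ = 0.07182 m
3×10⁻⁴ × 330 × 0.35 = 0.03465 m
Layer 3: 2.5×10⁻⁴ × 860 × 0.68 = 0.14620 m
1330–2180 m: 0.82 × 1.8×10⁻⁴ × 850 = 0.12546 m
2180–3580 m: 1.6×10⁻⁴ × 0.27 × 1400 = 0.06048 m
Δh = 0.07182 + 0.03465 + 0.14620 + 0.12546 + 0.06048 = 0.43861 m ≈ 439 mm

about 439 mm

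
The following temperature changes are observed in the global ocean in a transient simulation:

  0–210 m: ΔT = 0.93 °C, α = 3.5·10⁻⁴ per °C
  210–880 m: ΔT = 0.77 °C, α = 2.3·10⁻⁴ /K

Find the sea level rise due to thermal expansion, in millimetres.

Layer 1: 3.5×10⁻⁴ × 0.93 × 210 = 0.068355 m
2.3×10⁻⁴ × 0.77 × 670 = 0.118657 m
Δh = 0.068355 + 0.118657 = 0.187012 m

about 190 mm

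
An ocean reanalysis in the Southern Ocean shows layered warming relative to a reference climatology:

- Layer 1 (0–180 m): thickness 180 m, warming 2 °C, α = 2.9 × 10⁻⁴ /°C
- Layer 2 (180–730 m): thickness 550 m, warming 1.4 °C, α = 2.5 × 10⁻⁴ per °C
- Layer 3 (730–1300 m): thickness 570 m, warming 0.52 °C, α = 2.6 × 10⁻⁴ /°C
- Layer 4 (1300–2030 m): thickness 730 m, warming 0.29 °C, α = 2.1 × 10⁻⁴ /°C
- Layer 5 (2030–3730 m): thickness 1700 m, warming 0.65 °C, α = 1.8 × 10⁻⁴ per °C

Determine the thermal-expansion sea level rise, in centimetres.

0–180 m: 2.9×10⁻⁴ × 2 × 180 = 0.10440 m
Layer 2: 550 × 2.5×10⁻⁴ × 1.4 = 0.19250 m
Layer 3: 2.6×10⁻⁴ × 0.52 × 570 = 0.077064 m
1300–2030 m: 2.1×10⁻⁴ × 0.29 × 730 = 0.044457 m
Layer 5: 1.8×10⁻⁴ × 0.65 × 1700 = 0.19890 m
Δh = 0.10440 + 0.19250 + 0.077064 + 0.044457 + 0.19890 = 0.617321 m ≈ 61.7 cm

Δh ≈ 61.7 cm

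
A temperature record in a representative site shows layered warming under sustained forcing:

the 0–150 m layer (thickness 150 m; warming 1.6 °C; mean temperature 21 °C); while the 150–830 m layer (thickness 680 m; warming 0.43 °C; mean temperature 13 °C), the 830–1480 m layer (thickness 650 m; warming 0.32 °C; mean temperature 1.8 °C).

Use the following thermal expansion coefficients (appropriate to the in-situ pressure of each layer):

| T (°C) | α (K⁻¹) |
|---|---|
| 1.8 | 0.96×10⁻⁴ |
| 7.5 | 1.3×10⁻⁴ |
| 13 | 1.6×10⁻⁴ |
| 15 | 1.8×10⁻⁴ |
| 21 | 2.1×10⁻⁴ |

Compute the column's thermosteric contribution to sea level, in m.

Layer 1 at 21 °C → α = 2.1×10⁻⁴ K⁻¹
Layer 2 at 13 °C → α = 1.6×10⁻⁴ K⁻¹
Layer 3 at 1.8 °C → α = 0.96×10⁻⁴ K⁻¹
Layer 1: 2.1×10⁻⁴ × 1.6 × 150 = 0.05040 m
1.6×10⁻⁴ × 680 × 0.43 = 0.046784 m
0.32 × 650 × 0.96×10⁻⁴ = 0.019968 m
Δh = 0.05040 + 0.046784 + 0.019968 = 0.117152 m ≈ 0.117 m

about 0.117 m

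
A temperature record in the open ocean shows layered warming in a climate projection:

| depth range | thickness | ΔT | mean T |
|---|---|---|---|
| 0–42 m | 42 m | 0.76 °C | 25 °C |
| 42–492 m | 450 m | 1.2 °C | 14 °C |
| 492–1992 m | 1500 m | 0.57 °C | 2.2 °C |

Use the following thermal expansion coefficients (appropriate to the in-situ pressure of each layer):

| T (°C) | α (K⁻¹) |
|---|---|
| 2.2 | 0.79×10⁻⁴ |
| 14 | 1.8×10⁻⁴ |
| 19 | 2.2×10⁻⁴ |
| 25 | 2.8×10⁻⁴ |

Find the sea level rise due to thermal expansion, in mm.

Layer 1 at 25 °C → α = 2.8×10⁻⁴ K⁻¹
Layer 2 at 14 °C → α = 1.8×10⁻⁴ K⁻¹
Layer 3 at 2.2 °C → α = 0.79×10⁻⁴ K⁻¹
Layer 1: 42 × 2.8×10⁻⁴ × 0.76 = 0.0089376 m
Layer 2: 1.8×10⁻⁴ × 450 × 1.2 = 0.09720 m
1500 × 0.57 × 0.79×10⁻⁴ = 0.067545 m
Δh = 0.0089376 + 0.09720 + 0.067545 = 0.1736826 m

about 174 mm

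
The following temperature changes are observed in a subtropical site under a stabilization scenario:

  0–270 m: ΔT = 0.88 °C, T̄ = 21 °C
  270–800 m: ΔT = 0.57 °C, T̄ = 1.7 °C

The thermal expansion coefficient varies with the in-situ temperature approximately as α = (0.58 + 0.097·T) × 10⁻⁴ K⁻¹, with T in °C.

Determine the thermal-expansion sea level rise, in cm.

Layer 1: α = (0.58 + 0.097×21)×10⁻⁴ = 2.617×10⁻⁴ K⁻¹
Layer 2: α = (0.58 + 0.097×1.7)×10⁻⁴ = 0.7449×10⁻⁴ K⁻¹
2.617×10⁻⁴ × 270 × 0.88 = 0.06217992 m
270–800 m: 530 × 0.57 × 0.7449×10⁻⁴ = 0.022503429 m
Δh = 0.06217992 + 0.022503429 = 0.084683349 m ≈ 8.5 cm

8.5 cm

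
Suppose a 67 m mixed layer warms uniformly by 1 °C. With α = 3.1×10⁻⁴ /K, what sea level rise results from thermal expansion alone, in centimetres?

Δh = αΔT·H = 3.1×10⁻⁴ × 1 × 67 = 0.02077 m

2.1 cm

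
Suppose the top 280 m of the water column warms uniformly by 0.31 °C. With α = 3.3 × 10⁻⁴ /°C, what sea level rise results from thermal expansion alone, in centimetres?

about 2.9 cm

Δh = αΔT·H = 3.3×10⁻⁴ × 0.31 × 280 = 0.028644 m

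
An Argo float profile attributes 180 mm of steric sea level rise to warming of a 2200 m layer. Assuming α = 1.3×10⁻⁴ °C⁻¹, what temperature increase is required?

0.629 °C

ΔT = Δh/(αH) = 0.18 / (1.3×10⁻⁴ × 2200) ≈ 0.6294 °C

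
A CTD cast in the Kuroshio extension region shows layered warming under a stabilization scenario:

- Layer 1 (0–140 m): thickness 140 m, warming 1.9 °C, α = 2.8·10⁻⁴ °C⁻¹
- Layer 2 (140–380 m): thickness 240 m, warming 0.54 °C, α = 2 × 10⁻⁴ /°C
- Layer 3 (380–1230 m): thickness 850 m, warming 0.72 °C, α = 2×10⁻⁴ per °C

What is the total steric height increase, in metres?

Layer 1: 140 × 2.8×10⁻⁴ × 1.9 = 0.07448 m
140–380 m: 2×10⁻⁴ × 0.54 × 240 = 0.02592 m
2×10⁻⁴ × 850 × 0.72 = 0.12240 m
Δh = 0.07448 + 0.02592 + 0.12240 = 0.22280 m

Δh = 0.223 m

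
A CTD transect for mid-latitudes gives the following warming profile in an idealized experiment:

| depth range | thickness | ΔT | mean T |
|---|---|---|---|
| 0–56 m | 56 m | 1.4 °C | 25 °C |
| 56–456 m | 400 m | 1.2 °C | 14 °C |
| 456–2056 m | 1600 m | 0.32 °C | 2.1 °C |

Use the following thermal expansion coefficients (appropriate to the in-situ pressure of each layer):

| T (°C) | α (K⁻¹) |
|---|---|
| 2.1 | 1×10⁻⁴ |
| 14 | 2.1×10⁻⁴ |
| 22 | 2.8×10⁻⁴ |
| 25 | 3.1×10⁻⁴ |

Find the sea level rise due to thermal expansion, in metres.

about 0.18 m

Layer 1 at 25 °C → α = 3.1×10⁻⁴ K⁻¹
Layer 2 at 14 °C → α = 2.1×10⁻⁴ K⁻¹
Layer 3 at 2.1 °C → α = 1×10⁻⁴ K⁻¹
56 × 1.4 × 3.1×10⁻⁴ = 0.024304 m
Layer 2: 400 × 1.2 × 2.1×10⁻⁴ = 0.10080 m
1600 × 1×10⁻⁴ × 0.32 = 0.05120 m
Δh = 0.024304 + 0.10080 + 0.05120 = 0.176304 m ≈ 0.18 m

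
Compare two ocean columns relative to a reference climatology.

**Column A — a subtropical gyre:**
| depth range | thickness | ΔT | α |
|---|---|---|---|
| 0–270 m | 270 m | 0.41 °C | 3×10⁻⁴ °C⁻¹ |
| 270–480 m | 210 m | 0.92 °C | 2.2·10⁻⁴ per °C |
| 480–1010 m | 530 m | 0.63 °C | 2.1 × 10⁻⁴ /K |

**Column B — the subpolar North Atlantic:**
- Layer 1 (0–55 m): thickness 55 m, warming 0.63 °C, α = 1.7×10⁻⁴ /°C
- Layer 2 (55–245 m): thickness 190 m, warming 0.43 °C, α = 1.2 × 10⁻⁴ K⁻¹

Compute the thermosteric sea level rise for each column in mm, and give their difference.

A 270 × 3×10⁻⁴ × 0.41 = 0.03321 m
A 0.92 × 210 × 2.2×10⁻⁴ = 0.042504 m
A 480–1010 m: 0.63 × 530 × 2.1×10⁻⁴ = 0.070119 m
A total: 0.145833 m
B 0–55 m: 55 × 0.63 × 1.7×10⁻⁴ = 0.0058905 m
B 0.43 × 190 × 1.2×10⁻⁴ = 0.009804 m
B total: 0.0156945 m
Difference: 0.145833 − 0.0156945 = 0.1301385 m

A: 146 mm; B: 15.7 mm; difference 130 mm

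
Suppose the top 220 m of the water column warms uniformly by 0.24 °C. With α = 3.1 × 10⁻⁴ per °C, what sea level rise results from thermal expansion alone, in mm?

Δh = αΔT·H = 3.1×10⁻⁴ × 0.24 × 220 = 0.016368 m

about 16.4 mm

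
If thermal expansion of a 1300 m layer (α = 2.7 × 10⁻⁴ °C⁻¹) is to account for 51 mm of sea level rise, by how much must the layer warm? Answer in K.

ΔT = Δh/(αH) = 0.051 / (2.7×10⁻⁴ × 1300) ≈ 0.1453 K

about 0.145 K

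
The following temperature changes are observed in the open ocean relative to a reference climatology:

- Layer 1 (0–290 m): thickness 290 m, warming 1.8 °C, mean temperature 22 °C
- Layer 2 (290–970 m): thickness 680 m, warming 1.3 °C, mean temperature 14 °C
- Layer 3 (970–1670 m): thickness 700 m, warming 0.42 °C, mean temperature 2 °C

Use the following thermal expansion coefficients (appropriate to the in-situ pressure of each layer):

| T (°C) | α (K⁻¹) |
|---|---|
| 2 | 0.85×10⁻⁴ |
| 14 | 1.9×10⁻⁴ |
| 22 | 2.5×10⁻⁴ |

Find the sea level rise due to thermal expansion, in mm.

Δh = 320 mm

Layer 1 at 22 °C → α = 2.5×10⁻⁴ K⁻¹
Layer 2 at 14 °C → α = 1.9×10⁻⁴ K⁻¹
Layer 3 at 2 °C → α = 0.85×10⁻⁴ K⁻¹
290 × 1.8 × 2.5×10⁻⁴ = 0.13050 m
1.9×10⁻⁴ × 680 × 1.3 = 0.16796 m
970–1670 m: 0.85×10⁻⁴ × 0.42 × 700 = 0.02499 m
Δh = 0.13050 + 0.16796 + 0.02499 = 0.32345 m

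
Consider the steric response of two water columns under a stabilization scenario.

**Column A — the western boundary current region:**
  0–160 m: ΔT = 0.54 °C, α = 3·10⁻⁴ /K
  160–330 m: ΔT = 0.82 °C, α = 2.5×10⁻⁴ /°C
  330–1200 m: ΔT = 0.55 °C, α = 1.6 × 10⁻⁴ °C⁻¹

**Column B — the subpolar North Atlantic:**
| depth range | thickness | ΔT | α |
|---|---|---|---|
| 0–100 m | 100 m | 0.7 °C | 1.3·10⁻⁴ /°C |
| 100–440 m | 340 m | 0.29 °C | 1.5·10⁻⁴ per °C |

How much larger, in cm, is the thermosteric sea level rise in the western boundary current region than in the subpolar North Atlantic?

11 cm larger

A 0–160 m: 160 × 3×10⁻⁴ × 0.54 = 0.02592 m
A Layer 2: 2.5×10⁻⁴ × 0.82 × 170 = 0.03485 m
A 0.55 × 870 × 1.6×10⁻⁴ = 0.07656 m
A total: 0.13733 m
B 0–100 m: 0.7 × 1.3×10⁻⁴ × 100 = 0.00910 m
B 1.5×10⁻⁴ × 0.29 × 340 = 0.01479 m
B total: 0.02389 m
Difference: 0.13733 − 0.02389 = 0.11344 m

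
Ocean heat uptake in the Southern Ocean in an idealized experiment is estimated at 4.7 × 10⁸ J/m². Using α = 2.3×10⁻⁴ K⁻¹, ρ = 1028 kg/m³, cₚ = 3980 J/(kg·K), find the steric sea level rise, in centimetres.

2.64 cm

Δh = αQ/(ρcₚ) = 2.3×10⁻⁴ × 4.7×10⁸ / (1028 × 3980) ≈ 0.026421 m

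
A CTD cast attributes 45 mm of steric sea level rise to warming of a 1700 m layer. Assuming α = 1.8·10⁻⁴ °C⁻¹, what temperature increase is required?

about 0.15 °C

ΔT = Δh/(αH) = 0.045 / (1.8×10⁻⁴ × 1700) ≈ 0.1471 °C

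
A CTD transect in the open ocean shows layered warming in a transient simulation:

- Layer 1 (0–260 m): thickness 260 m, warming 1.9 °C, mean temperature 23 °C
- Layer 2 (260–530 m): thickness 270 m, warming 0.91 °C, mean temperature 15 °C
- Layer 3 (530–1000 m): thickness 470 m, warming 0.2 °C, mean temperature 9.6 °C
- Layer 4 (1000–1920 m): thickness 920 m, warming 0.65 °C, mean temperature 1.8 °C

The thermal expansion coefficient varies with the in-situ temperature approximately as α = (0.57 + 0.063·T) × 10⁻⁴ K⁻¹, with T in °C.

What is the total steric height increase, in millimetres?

Layer 1: α = (0.57 + 0.063×23)×10⁻⁴ = 2.019×10⁻⁴ K⁻¹
Layer 2: α = (0.57 + 0.063×15)×10⁻⁴ = 1.515×10⁻⁴ K⁻¹
Layer 3: α = (0.57 + 0.063×9.6)×10⁻⁴ = 1.1748×10⁻⁴ K⁻¹
Layer 4: α = (0.57 + 0.063×1.8)×10⁻⁴ = 0.6834×10⁻⁴ K⁻¹
0–260 m: 2.019×10⁻⁴ × 1.9 × 260 = 0.0997386 m
Layer 2: 0.91 × 1.515×10⁻⁴ × 270 = 0.03722355 m
Layer 3: 0.2 × 1.1748×10⁻⁴ × 470 = 0.01104312 m
1000–1920 m: 920 × 0.6834×10⁻⁴ × 0.65 = 0.04086732 m
Δh = 0.0997386 + 0.03722355 + 0.01104312 + 0.04086732 = 0.18887259 m

about 189 mm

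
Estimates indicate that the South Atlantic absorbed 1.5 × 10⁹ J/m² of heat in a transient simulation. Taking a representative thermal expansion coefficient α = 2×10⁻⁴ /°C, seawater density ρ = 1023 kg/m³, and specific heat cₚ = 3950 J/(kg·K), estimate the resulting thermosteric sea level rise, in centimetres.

Δh = αQ/(ρcₚ) = 2×10⁻⁴ × 1.5×10⁹ / (1023 × 3950) ≈ 0.074242 m

about 7.4 cm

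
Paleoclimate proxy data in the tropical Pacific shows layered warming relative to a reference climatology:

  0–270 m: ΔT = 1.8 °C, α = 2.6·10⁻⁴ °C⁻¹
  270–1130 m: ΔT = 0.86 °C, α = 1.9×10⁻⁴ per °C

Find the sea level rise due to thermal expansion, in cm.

0–270 m: 1.8 × 270 × 2.6×10⁻⁴ = 0.12636 m
860 × 1.9×10⁻⁴ × 0.86 = 0.140524 m
Δh = 0.12636 + 0.140524 = 0.266884 m

about 26.7 cm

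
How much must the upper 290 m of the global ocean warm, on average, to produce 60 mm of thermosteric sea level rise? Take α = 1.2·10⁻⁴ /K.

1.72 K

ΔT = Δh/(αH) = 0.06 / (1.2×10⁻⁴ × 290) ≈ 1.724 K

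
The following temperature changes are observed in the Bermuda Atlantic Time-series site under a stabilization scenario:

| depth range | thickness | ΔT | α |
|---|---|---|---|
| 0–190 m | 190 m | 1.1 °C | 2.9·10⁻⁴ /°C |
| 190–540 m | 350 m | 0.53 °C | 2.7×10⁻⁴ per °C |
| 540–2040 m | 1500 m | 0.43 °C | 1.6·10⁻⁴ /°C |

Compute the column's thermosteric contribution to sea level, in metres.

0–190 m: 2.9×10⁻⁴ × 190 × 1.1 = 0.06061 m
Layer 2: 0.53 × 350 × 2.7×10⁻⁴ = 0.050085 m
540–2040 m: 1500 × 0.43 × 1.6×10⁻⁴ = 0.10320 m
Δh = 0.06061 + 0.050085 + 0.10320 = 0.213895 m

0.214 m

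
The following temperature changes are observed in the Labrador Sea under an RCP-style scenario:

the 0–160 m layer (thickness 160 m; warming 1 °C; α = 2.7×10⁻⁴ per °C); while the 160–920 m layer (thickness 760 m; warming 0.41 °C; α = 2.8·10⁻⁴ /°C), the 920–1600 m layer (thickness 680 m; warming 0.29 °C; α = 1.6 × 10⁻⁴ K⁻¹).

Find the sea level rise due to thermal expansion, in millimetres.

about 160 mm

0–160 m: 1 × 160 × 2.7×10⁻⁴ = 0.04320 m
160–920 m: 760 × 0.41 × 2.8×10⁻⁴ = 0.087248 m
Layer 3: 0.29 × 680 × 1.6×10⁻⁴ = 0.031552 m
Δh = 0.04320 + 0.087248 + 0.031552 = 0.16200 m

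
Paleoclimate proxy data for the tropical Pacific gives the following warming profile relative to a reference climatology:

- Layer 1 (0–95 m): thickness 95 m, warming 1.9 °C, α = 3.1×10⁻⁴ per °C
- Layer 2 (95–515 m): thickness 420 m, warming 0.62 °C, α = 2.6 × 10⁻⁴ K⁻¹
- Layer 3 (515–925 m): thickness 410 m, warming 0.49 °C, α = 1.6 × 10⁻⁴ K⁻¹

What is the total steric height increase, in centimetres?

3.1×10⁻⁴ × 95 × 1.9 = 0.055955 m
95–515 m: 0.62 × 2.6×10⁻⁴ × 420 = 0.067704 m
515–925 m: 1.6×10⁻⁴ × 0.49 × 410 = 0.032144 m
Δh = 0.055955 + 0.067704 + 0.032144 = 0.155803 m

15.6 cm of thermosteric rise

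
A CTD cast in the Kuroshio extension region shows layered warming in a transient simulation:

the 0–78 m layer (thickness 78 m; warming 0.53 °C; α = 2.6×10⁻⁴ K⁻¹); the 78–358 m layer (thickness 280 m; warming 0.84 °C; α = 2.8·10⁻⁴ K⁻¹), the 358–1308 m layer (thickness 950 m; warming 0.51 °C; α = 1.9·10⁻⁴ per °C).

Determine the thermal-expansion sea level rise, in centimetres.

2.6×10⁻⁴ × 78 × 0.53 = 0.0107484 m
78–358 m: 0.84 × 2.8×10⁻⁴ × 280 = 0.065856 m
358–1308 m: 950 × 0.51 × 1.9×10⁻⁴ = 0.092055 m
Δh = 0.0107484 + 0.065856 + 0.092055 = 0.1686594 m

about 16.9 cm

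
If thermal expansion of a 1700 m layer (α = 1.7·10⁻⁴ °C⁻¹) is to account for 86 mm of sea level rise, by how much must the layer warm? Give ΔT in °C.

ΔT = Δh/(αH) = 0.086 / (1.7×10⁻⁴ × 1700) ≈ 0.2976 °C

ΔT ≈ 0.298 °C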